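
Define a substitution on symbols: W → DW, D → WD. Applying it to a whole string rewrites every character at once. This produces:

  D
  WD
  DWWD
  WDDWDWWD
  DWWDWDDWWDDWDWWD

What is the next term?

Rewriting the 16 symbols of DWWDWDDWWDDWDWWD one by one yields WD DW DW WD DW WD WD DW DW WD WD DW WD DW DW WD; concatenated:

WDDWDWWDDWWDWDDWDWWDWDDWWDDWDWWD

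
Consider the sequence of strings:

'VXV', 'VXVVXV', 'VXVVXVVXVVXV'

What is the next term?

s(k+1) = s(k)·s(k) — each term doubles the last.
Doubling VXVVXVVXVVXV:

VXVVXVVXVVXVVXVVXVVXVVXV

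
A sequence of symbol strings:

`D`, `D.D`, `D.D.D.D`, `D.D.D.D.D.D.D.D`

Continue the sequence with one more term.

D.D.D.D.D.D.D.D.D.D.D.D.D.D.D.D

Each string is two copies of the previous one joined by '.'.
One more doubling of D.D.D.D.D.D.D.D gives the answer.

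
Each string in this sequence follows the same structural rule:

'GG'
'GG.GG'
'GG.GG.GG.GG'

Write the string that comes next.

GG.GG.GG.GG.GG.GG.GG.GG

Every step duplicates the string with '.' between the halves.
So the next term is two copies of GG.GG.GG.GG with '.' between the halves.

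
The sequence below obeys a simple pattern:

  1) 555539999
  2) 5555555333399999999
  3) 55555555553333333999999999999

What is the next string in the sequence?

555555555555533333333339999999999999999

The n-th term is 3n+1 5's then 3n-2 3's then 4n 9's (n = 1, 2, …).
For the next term, n = 4, so the run lengths are 13, 10, 16.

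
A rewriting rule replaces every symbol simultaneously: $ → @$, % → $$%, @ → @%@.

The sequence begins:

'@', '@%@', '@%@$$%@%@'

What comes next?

Apply φ to @%@$$%@%@ symbol by symbol: @→@%@, %→$$%, @→@%@, $→@$, $→@$, %→$$%, @→@%@, %→$$%, @→@%@; joined: @%@ $$% @%@ @$ @$ $$% @%@ $$% @%@.

@%@$$%@%@@$@$$$%@%@$$%@%@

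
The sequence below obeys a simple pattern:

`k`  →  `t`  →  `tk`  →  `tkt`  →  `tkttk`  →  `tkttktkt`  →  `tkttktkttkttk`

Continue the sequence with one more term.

tkttktkttkttktkttktkt

From term 3 onward, concatenate the last term with the second-to-last: t·k = tk, tk·t = tkt, …
The next term joins tkttktkttkttk and tkttktkt.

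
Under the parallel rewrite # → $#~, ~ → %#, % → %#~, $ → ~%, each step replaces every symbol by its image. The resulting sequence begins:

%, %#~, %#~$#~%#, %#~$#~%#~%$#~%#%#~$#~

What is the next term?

%#~$#~%#~%$#~%#%#~$#~%#%#~~%$#~%#%#~$#~%#~$#~%#~%$#~%#

Applying the rule to each of the 21 symbols of %#~$#~%#~%$#~%#%#~$#~ gives the pieces %#~ $#~ %# ~% $#~ %# %#~ $#~ %# %#~ ~% $#~ %# %#~ $#~ %#~ $#~ %# ~% $#~ %#, which concatenate to the answer.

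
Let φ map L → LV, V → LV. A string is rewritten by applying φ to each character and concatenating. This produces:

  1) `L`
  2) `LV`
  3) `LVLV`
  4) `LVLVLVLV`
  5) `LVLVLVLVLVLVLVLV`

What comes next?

Rewriting the 16 symbols of LVLVLVLVLVLVLVLV one by one yields LV LV LV LV LV LV LV LV LV LV LV LV LV LV LV LV; concatenated:

LVLVLVLVLVLVLVLVLVLVLVLVLVLVLVLV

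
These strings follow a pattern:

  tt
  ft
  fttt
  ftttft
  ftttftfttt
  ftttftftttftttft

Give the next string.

Each term (from the third on) is the previous term followed by the one before it: term 3 = ft·tt = fttt.
The next term joins ftttftftttftttft and ftttftfttt.

ftttftftttftttftftttftfttt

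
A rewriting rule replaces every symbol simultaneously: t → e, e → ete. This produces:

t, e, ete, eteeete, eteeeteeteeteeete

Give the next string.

eteeeteeteeteeeteeteeeteeteeeteeteeteeete

Applying the rule to each of the 17 symbols of eteeeteeteeteeete gives the pieces ete e ete ete ete e ete ete e ete ete e ete ete ete e ete, which concatenate to the answer.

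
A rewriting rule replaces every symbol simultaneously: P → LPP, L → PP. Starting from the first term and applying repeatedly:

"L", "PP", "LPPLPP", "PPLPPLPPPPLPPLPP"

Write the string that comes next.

Rewriting the 16 symbols of PPLPPLPPPPLPPLPP one by one yields LPP LPP PP LPP LPP PP LPP LPP LPP LPP PP LPP LPP PP LPP LPP; concatenated:

LPPLPPPPLPPLPPPPLPPLPPLPPLPPPPLPPLPPPPLPPLPP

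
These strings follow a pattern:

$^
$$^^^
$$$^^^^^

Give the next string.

$$$$^^^^^^^

Each string has the form $^{n} ^^{2n-1} (n = 1, 2, …).
For the next term, n = 4, so the run lengths are 4, 7.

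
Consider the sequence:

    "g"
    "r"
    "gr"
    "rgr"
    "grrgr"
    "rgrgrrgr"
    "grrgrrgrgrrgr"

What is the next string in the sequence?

rgrgrrgrgrrgrrgrgrrgr

Each term (from the third on) is the two preceding terms concatenated in order: term 3 = g·r = gr.
The next term joins rgrgrrgr and grrgrrgrgrrgr.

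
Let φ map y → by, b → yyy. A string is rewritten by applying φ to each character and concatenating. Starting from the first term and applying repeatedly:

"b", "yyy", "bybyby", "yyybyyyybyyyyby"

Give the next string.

bybybyyyybybybybyyyybybybybyyyyby

Replace each of the 15 characters of yyybyyyybyyyyby in place — by by by yyy by by by by yyy by by by by yyy by — and concatenate.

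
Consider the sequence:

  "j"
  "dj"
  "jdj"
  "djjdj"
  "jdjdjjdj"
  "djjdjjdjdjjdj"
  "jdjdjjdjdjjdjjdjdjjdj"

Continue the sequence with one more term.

djjdjjdjdjjdjjdjdjjdjdjjdjjdjdjjdj

From term 3 onward, concatenate the second-to-last term with the last: j·dj = jdj, dj·jdj = djjdj, …
The next term joins djjdjjdjdjjdj and jdjdjjdjdjjdjjdjdjjdj.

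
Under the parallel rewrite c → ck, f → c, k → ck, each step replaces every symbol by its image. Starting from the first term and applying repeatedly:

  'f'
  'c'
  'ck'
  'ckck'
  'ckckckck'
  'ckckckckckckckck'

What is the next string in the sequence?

ckckckckckckckckckckckckckckckck

Replace each of the 16 characters of ckckckckckckckck in place — ck ck ck ck ck ck ck ck ck ck ck ck ck ck ck ck — and concatenate.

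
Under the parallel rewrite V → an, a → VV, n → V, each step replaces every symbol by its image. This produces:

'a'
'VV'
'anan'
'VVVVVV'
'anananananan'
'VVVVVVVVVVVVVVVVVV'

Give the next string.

Replace each of the 18 characters of VVVVVVVVVVVVVVVVVV in place — an an an an an an an an an an an an an an an an an an — and concatenate.

anananananananananananananananananan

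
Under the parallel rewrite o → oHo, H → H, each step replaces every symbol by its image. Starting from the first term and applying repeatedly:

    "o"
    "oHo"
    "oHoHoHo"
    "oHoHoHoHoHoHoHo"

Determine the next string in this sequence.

Applying the rule to each of the 15 symbols of oHoHoHoHoHoHoHo gives the pieces oHo H oHo H oHo H oHo H oHo H oHo H oHo H oHo, which concatenate to the answer.

oHoHoHoHoHoHoHoHoHoHoHoHoHoHoHo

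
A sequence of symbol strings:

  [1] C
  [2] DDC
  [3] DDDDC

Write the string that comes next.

Every step adds DD at the front: s(k+1) = DD·s(k).
One more step from DDDDC gives the answer.

DDDDDDC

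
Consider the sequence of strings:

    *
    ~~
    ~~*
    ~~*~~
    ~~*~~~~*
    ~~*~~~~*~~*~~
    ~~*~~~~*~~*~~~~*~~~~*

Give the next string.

Each term (from the third on) is the previous term followed by the one before it: term 3 = ~~·* = ~~*.
The next term joins ~~*~~~~*~~*~~~~*~~~~* and ~~*~~~~*~~*~~.

~~*~~~~*~~*~~~~*~~~~*~~*~~~~*~~*~~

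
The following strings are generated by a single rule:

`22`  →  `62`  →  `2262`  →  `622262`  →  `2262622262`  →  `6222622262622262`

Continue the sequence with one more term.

22626222626222622262622262

This is a Fibonacci-style word recurrence s(k) = s(k−2)·s(k−1): e.g. 22·62 = 2262.
The next term joins 2262622262 and 6222622262622262.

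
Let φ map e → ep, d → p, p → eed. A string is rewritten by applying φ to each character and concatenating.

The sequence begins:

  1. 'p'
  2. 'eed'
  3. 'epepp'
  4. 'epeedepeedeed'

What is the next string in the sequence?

φ(epeedepeedeed) expands symbol-by-symbol to ep eed ep ep p ep eed ep ep p ep ep p; joining the 13 pieces gives the next term.

epeedepeppepeedepeppepepp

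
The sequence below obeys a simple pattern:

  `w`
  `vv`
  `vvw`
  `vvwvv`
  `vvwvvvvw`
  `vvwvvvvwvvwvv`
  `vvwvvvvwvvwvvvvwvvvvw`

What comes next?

Each term (from the third on) is the previous term followed by the one before it: term 3 = vv·w = vvw.
So term 8 is vvwvvvvwvvwvvvvwvvvvw·vvwvvvvwvvwvv.

vvwvvvvwvvwvvvvwvvvvwvvwvvvvwvvwvv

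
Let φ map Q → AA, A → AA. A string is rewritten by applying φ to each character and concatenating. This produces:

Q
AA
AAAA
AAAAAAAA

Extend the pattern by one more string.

Rewriting each symbol of AAAAAAAA: A→AA, A→AA, A→AA, A→AA, A→AA, A→AA, A→AA, A→AA, which concatenates to AA AA AA AA AA AA AA AA.

AAAAAAAAAAAAAAAA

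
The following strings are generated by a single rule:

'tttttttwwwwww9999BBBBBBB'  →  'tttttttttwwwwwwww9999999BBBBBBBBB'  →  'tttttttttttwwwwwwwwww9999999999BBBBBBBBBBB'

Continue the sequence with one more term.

tttttttttttttwwwwwwwwwwww9999999999999BBBBBBBBBBBBB

Each string has the form t^{2n+3} w^{2n+2} 9^{3n-2} B^{2n+3}, where the shown terms are n = 2, 3, 4.
At n = 5 the blocks have lengths 13, 12, 13, 13.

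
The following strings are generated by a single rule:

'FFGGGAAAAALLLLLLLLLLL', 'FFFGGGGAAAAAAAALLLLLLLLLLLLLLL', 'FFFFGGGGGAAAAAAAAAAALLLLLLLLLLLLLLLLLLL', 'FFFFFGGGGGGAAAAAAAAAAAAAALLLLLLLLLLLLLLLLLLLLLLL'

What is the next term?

Each string has the form F^{n} G^{n+1} A^{3n-1} L^{4n+3}, where the shown terms are n = 2, 3, 4, 5.
At n = 6 the blocks have lengths 6, 7, 17, 27.

FFFFFFGGGGGGGAAAAAAAAAAAAAAAAALLLLLLLLLLLLLLLLLLLLLLLLLLL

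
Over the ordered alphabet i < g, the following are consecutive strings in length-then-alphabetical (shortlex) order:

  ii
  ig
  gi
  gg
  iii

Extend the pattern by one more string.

iig

Find the rightmost character of iii below g, bump it to the next letter, and reset everything to its right to i.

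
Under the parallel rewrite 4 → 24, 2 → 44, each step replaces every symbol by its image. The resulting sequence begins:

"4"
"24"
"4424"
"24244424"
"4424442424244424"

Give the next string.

24244424242444244424442424244424

φ(4424442424244424) expands symbol-by-symbol to 24 24 44 24 24 24 44 24 44 24 44 24 24 24 44 24; joining the 16 pieces gives the next term.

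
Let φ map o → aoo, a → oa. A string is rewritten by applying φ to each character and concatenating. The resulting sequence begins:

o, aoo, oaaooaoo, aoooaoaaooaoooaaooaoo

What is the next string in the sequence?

Applying the rule to each of the 21 symbols of aoooaoaaooaoooaaooaoo gives the pieces oa aoo aoo aoo oa aoo oa oa aoo aoo oa aoo aoo aoo oa oa aoo aoo oa aoo aoo, which concatenate to the answer.

oaaooaooaoooaaoooaoaaooaoooaaooaooaoooaoaaooaoooaaooaoo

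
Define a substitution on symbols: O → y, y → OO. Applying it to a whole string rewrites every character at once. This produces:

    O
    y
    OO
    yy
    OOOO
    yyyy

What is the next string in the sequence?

Rewriting each symbol of yyyy: y→OO, y→OO, y→OO, y→OO, which concatenates to OO OO OO OO.

OOOOOOOO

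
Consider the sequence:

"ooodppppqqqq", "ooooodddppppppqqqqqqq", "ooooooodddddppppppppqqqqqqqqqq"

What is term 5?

ooooooooooodddddddddppppppppppppqqqqqqqqqqqqqqqq

Each string has the form o^{2n+1} d^{2n-1} p^{2n+2} q^{3n+1} (n = 1, 2, …).
For term 5, n = 5, so the run lengths are 11, 9, 12, 16.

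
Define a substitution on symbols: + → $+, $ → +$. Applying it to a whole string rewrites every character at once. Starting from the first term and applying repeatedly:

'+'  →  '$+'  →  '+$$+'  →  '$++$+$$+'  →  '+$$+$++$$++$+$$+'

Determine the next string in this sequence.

Rewriting the 16 symbols of +$$+$++$$++$+$$+ one by one yields $+ +$ +$ $+ +$ $+ $+ +$ +$ $+ $+ +$ $+ +$ +$ $+; concatenated:

$++$+$$++$$+$++$+$$+$++$$++$+$$+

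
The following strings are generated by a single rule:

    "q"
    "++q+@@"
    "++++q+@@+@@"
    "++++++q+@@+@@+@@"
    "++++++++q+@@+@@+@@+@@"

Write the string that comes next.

Each term wraps the previous one in ++ on the left and +@@ on the right.
Applying this once more to ++++++++q+@@+@@+@@+@@:

++++++++++q+@@+@@+@@+@@+@@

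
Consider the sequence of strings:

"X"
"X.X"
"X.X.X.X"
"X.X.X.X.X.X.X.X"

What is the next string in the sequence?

s(k+1) = s(k)·.·s(k) — each term doubles the last with '.' between the halves.
One more doubling of X.X.X.X.X.X.X.X gives the answer.

X.X.X.X.X.X.X.X.X.X.X.X.X.X.X.X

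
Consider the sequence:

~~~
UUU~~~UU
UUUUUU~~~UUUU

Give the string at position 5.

UUUUUUUUUUUU~~~UUUUUUUU

Each term wraps the previous one in UUU on the left and UU on the right.
From UUUUUU~~~UUUU, 2 further steps: UUUUUU~~~UUUU → UUUUUUUUU~~~UUUUUU → (answer).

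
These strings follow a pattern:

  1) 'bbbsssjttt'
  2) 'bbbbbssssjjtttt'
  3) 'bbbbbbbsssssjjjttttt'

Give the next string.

The n-th term is 2n+1 b's then n+2 s's then n j's then n+2 t's (n = 1, 2, …).
For the next term, n = 4, so the run lengths are 9, 6, 4, 6.

bbbbbbbbbssssssjjjjtttttt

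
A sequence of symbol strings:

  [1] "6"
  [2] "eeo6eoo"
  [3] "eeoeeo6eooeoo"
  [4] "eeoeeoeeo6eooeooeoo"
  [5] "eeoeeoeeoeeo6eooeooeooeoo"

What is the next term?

eeoeeoeeoeeoeeo6eooeooeooeooeoo

s(k+1) = eeo·s(k)·eoo, so each term gains eeo as a prefix and eoo as a suffix.
One more step from eeoeeoeeoeeo6eooeooeooeoo gives the answer.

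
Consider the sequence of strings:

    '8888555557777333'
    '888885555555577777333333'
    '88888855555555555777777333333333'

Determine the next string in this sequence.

8888888555555555555557777777333333333333

Term n consists of n+3 8's, followed by 3n+2 5's, followed by n+3 7's, followed by 3n 3's (n = 1, 2, …).
At n = 4 the blocks have lengths 7, 14, 7, 12.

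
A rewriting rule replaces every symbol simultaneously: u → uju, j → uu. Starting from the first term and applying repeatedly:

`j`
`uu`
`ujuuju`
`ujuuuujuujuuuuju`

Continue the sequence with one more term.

Rewriting the 16 symbols of ujuuuujuujuuuuju one by one yields uju uu uju uju uju uju uu uju uju uu uju uju uju uju uu uju; concatenated:

ujuuuujuujuujuujuuuujuujuuuujuujuujuujuuuuju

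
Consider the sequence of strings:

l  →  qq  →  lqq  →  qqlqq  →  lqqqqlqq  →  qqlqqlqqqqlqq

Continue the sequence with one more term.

lqqqqlqqqqlqqlqqqqlqq

Each term (from the third on) is the two preceding terms concatenated in order: term 3 = l·qq = lqq.
Continuing: lqqqqlqq · qqlqqlqqqqlqq gives term 7.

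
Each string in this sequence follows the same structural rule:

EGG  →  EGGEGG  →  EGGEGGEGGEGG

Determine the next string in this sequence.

EGGEGGEGGEGGEGGEGGEGGEGG

Every step duplicates the string.
One more doubling of EGGEGGEGGEGG gives the answer.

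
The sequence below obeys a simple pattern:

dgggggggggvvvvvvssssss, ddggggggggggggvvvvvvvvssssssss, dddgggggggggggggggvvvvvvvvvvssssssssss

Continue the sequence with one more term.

ddddggggggggggggggggggvvvvvvvvvvvvssssssssssss

The n-th term is n-1 d's then 3n+3 g's then 2n+2 v's then 2n+2 s's, where the shown terms are n = 2, 3, 4.
Setting n = 5 gives 4, 18, 12, 12 characters in each block.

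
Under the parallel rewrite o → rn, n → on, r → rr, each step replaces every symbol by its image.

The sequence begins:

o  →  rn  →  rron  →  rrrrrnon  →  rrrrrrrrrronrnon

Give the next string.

rrrrrrrrrrrrrrrrrrrrrnonrronrnon

Applying the rule to each of the 16 symbols of rrrrrrrrrronrnon gives the pieces rr rr rr rr rr rr rr rr rr rr rn on rr on rn on, which concatenate to the answer.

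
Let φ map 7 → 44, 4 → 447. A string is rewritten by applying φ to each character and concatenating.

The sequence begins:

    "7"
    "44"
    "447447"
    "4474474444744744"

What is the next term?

Applying the rule to each of the 16 symbols of 4474474444744744 gives the pieces 447 447 44 447 447 44 447 447 447 447 44 447 447 44 447 447, which concatenate to the answer.

44744744447447444474474474474444744744447447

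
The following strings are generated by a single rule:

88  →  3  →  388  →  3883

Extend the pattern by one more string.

3883388

From term 3 onward, concatenate the last term with the second-to-last: 3·88 = 388, 388·3 = 3883, …
Continuing: 3883 · 388 gives term 5.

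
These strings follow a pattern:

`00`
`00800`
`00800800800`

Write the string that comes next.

Every step duplicates the string with '8' between the halves.
Doubling 00800800800 with '8' between the halves:

00800800800800800800800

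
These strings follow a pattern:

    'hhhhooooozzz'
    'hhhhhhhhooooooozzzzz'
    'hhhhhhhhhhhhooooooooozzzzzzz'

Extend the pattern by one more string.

The n-th term is 4n h's then 2n+3 o's then 2n+1 z's (n = 1, 2, …).
For the next term, n = 4, so the run lengths are 16, 11, 9.

hhhhhhhhhhhhhhhhooooooooooozzzzzzzzz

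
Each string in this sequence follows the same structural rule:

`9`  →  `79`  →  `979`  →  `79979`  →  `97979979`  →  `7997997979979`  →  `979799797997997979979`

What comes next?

7997997979979979799797997997979979

This is a Fibonacci-style word recurrence s(k) = s(k−2)·s(k−1): e.g. 9·79 = 979.
Continuing: 7997997979979 · 979799797997997979979 gives term 8.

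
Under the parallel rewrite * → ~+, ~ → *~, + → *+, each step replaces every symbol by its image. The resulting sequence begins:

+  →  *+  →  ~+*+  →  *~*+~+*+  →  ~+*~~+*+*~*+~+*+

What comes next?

Replace each of the 16 characters of ~+*~~+*+*~*+~+*+ in place — *~ *+ ~+ *~ *~ *+ ~+ *+ ~+ *~ ~+ *+ *~ *+ ~+ *+ — and concatenate.

*~*+~+*~*~*+~+*+~+*~~+*+*~*+~+*+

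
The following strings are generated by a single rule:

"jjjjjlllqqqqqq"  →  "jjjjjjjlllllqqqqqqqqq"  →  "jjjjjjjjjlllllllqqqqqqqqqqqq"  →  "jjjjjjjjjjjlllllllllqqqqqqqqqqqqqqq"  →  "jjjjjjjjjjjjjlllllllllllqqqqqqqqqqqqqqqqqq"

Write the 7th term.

Reading off run lengths: j runs 5, 7, 9, 11, 13; l runs 3, 5, 7, 9, 11; q runs 6, 9, 12, 15, 18 — each is linear in n, where the shown terms are n = 2, 3, 4, 5, 6.
For term 7, n = 8, so the run lengths are 17, 15, 24.

jjjjjjjjjjjjjjjjjlllllllllllllllqqqqqqqqqqqqqqqqqqqqqqqq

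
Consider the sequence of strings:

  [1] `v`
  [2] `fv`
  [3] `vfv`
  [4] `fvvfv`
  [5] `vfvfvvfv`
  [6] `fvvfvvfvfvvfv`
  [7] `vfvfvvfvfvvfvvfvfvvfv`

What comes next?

fvvfvvfvfvvfvvfvfvvfvfvvfvvfvfvvfv

This is a Fibonacci-style word recurrence s(k) = s(k−2)·s(k−1): e.g. v·fv = vfv.
So term 8 is fvvfvvfvfvvfv·vfvfvvfvfvvfvvfvfvvfv.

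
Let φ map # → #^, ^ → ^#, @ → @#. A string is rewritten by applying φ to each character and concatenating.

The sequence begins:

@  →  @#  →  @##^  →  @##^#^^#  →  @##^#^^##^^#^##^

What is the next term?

@##^#^^##^^#^##^#^^#^##^^##^#^^#

Applying the rule to each of the 16 symbols of @##^#^^##^^#^##^ gives the pieces @# #^ #^ ^# #^ ^# ^# #^ #^ ^# ^# #^ ^# #^ #^ ^#, which concatenate to the answer.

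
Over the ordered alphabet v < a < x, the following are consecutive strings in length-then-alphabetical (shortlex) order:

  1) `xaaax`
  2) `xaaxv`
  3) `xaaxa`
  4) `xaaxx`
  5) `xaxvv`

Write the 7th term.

Advancing 2 positions from xaxvv through xaxvv → xaxva reaches term 7.

xaxvx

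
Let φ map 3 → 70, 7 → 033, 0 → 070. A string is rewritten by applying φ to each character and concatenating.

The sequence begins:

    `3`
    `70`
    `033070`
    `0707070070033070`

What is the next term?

φ(0707070070033070) expands symbol-by-symbol to 070 033 070 033 070 033 070 070 033 070 070 70 70 070 033 070; joining the 16 pieces gives the next term.

0700330700330700330700700330700707070070033070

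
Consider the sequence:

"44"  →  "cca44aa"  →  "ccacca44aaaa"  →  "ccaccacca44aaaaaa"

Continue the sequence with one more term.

ccaccaccacca44aaaaaaaa

Every step adds cca to the front and aa to the end of the previous string.
One more step from ccaccacca44aaaaaa gives the answer.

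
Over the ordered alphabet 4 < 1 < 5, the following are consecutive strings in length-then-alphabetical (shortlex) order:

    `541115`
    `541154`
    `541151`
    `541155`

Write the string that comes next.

541544

Treat 541155 as a base-3 numeral over the given alphabet and add one, carrying through any trailing 5's.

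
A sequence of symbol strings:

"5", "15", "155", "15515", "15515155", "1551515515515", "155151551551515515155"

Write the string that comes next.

1551515515515155151551551515515515

From term 3 onward, concatenate the last term with the second-to-last: 15·5 = 155, 155·15 = 15515, …
Continuing: 155151551551515515155 · 1551515515515 gives term 8.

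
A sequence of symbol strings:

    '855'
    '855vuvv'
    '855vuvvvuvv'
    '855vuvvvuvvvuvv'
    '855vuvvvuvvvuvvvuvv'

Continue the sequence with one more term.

855vuvvvuvvvuvvvuvvvuvv

Every step adds vuvv to the end: s(k+1) = s(k)·vuvv.
So the next term is 855vuvvvuvvvuvvvuvv·vuvv.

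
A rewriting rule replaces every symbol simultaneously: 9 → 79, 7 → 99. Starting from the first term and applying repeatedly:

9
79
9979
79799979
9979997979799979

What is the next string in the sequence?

Rewriting the 16 symbols of 9979997979799979 one by one yields 79 79 99 79 79 79 99 79 99 79 99 79 79 79 99 79; concatenated:

79799979797999799979997979799979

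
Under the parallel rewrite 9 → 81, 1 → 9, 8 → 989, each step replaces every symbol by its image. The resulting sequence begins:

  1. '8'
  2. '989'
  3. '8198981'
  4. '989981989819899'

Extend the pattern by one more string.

Applying the rule to each of the 15 symbols of 989981989819899 gives the pieces 81 989 81 81 989 9 81 989 81 989 9 81 989 81 81, which concatenate to the answer.

819898181989981989819899819898181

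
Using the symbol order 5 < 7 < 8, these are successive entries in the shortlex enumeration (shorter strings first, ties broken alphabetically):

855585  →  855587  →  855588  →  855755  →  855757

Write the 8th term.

855777

Advancing 3 positions from 855757 through 855757 → 855758 → 855775 reaches term 8.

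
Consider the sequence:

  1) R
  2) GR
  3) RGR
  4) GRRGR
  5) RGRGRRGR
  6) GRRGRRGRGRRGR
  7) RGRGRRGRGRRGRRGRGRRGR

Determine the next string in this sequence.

GRRGRRGRGRRGRRGRGRRGRGRRGRRGRGRRGR

This is a Fibonacci-style word recurrence s(k) = s(k−2)·s(k−1): e.g. R·GR = RGR.
So term 8 is GRRGRRGRGRRGR·RGRGRRGRGRRGRRGRGRRGR.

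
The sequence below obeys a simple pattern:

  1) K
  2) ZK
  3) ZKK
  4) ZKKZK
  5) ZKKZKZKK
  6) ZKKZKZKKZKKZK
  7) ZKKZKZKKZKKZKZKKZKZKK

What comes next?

ZKKZKZKKZKKZKZKKZKZKKZKKZKZKKZKKZK

From term 3 onward, concatenate the last term with the second-to-last: ZK·K = ZKK, ZKK·ZK = ZKKZK, …
The next term joins ZKKZKZKKZKKZKZKKZKZKK and ZKKZKZKKZKKZK.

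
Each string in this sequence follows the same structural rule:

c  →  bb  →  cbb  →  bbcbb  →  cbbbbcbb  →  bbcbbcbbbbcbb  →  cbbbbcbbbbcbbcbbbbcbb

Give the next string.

bbcbbcbbbbcbbcbbbbcbbbbcbbcbbbbcbb

From term 3 onward, concatenate the second-to-last term with the last: c·bb = cbb, bb·cbb = bbcbb, …
So term 8 is bbcbbcbbbbcbb·cbbbbcbbbbcbbcbbbbcbb.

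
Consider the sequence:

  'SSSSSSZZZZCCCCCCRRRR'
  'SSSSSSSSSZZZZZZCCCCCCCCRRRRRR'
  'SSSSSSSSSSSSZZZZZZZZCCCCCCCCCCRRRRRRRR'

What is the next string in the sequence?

The n-th term is 3n S's then 2n Z's then 2n+2 C's then 2n R's, where the shown terms are n = 2, 3, 4.
Setting n = 5 gives 15, 10, 12, 10 characters in each block.

SSSSSSSSSSSSSSSZZZZZZZZZZCCCCCCCCCCCCRRRRRRRRRR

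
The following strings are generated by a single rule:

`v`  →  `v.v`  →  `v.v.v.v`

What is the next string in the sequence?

Each string is two copies of the previous one joined by '.'.
So the next term is two copies of v.v.v.v with '.' between the halves.

v.v.v.v.v.v.v.v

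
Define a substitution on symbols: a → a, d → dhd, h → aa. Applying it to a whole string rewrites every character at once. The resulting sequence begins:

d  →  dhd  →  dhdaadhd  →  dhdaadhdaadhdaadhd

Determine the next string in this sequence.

Rewriting the 18 symbols of dhdaadhdaadhdaadhd one by one yields dhd aa dhd a a dhd aa dhd a a dhd aa dhd a a dhd aa dhd; concatenated:

dhdaadhdaadhdaadhdaadhdaadhdaadhdaadhd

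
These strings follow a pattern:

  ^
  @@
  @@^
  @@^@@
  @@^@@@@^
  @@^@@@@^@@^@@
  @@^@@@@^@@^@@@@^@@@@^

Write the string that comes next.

From term 3 onward, concatenate the last term with the second-to-last: @@·^ = @@^, @@^·@@ = @@^@@, …
So term 8 is @@^@@@@^@@^@@@@^@@@@^·@@^@@@@^@@^@@.

@@^@@@@^@@^@@@@^@@@@^@@^@@@@^@@^@@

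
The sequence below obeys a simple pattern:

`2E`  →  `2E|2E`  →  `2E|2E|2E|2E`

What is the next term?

s(k+1) = s(k)·|·s(k) — each term doubles the last with '|' between the halves.
One more doubling of 2E|2E|2E|2E gives the answer.

2E|2E|2E|2E|2E|2E|2E|2E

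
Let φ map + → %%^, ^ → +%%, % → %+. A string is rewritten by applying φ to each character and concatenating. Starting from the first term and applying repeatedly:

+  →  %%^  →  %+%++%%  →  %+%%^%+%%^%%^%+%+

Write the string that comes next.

%+%%^%+%++%%%+%%^%+%++%%%+%++%%%+%%^%+%%^

Replace each of the 17 characters of %+%%^%+%%^%%^%+%+ in place — %+ %%^ %+ %+ +%% %+ %%^ %+ %+ +%% %+ %+ +%% %+ %%^ %+ %%^ — and concatenate.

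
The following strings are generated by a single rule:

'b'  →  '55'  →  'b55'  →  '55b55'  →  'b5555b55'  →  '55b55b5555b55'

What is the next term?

From term 3 onward, concatenate the second-to-last term with the last: b·55 = b55, 55·b55 = 55b55, …
So term 7 is b5555b55·55b55b5555b55.

b5555b5555b55b5555b55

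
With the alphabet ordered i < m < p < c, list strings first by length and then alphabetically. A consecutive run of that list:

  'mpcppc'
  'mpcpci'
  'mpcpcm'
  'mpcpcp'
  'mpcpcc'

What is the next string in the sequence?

Treat mpcpcc as a base-4 numeral over the given alphabet and add one, carrying through any trailing c's.

mpccii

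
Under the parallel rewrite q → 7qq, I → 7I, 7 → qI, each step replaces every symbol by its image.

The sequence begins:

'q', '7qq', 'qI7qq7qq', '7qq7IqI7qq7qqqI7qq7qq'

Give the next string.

Replace each of the 21 characters of 7qq7IqI7qq7qqqI7qq7qq in place — qI 7qq 7qq qI 7I 7qq 7I qI 7qq 7qq qI 7qq 7qq 7qq 7I qI 7qq 7qq qI 7qq 7qq — and concatenate.

qI7qq7qqqI7I7qq7IqI7qq7qqqI7qq7qq7qq7IqI7qq7qqqI7qq7qq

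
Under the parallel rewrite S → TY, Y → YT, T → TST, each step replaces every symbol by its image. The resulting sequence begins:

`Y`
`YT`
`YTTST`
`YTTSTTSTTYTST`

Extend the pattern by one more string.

YTTSTTSTTYTSTTSTTYTSTTSTYTTSTTYTST

Applying the rule to each of the 13 symbols of YTTSTTSTTYTST gives the pieces YT TST TST TY TST TST TY TST TST YT TST TY TST, which concatenate to the answer.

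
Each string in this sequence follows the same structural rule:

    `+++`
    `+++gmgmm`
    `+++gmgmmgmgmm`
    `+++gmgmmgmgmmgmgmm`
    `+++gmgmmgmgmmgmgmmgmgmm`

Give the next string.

Every step adds gmgmm to the end: s(k+1) = s(k)·gmgmm.
So the next term is +++gmgmmgmgmmgmgmmgmgmm·gmgmm.

+++gmgmmgmgmmgmgmmgmgmmgmgmm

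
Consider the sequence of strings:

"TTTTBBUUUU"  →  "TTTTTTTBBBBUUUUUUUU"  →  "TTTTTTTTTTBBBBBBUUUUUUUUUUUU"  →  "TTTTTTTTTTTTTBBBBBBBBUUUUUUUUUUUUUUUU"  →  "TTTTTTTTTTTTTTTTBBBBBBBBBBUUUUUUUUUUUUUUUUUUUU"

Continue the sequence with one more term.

TTTTTTTTTTTTTTTTTTTBBBBBBBBBBBBUUUUUUUUUUUUUUUUUUUUUUUU

Each string has the form T^{3n+1} B^{2n} U^{4n} (n = 1, 2, …).
For the next term, n = 6, so the run lengths are 19, 12, 24.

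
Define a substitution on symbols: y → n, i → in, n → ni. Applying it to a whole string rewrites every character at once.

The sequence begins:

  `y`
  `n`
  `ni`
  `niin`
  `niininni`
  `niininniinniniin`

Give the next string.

niininniinniniininniniinniininni

φ(niininniinniniin) expands symbol-by-symbol to ni in in ni in ni ni in in ni ni in ni in in ni; joining the 16 pieces gives the next term.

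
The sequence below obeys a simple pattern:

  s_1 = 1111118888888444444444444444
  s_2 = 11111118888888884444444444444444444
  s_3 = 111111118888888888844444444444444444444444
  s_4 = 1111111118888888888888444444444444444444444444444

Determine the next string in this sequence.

11111111118888888888888884444444444444444444444444444444

Each string has the form 1^{n+3} 8^{2n+1} 4^{4n+3}, where the shown terms are n = 3, 4, 5, 6.
At n = 7 the blocks have lengths 10, 15, 31.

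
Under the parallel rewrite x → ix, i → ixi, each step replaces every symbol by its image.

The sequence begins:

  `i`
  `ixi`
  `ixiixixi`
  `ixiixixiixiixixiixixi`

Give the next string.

ixiixixiixiixixiixixiixiixixiixiixixiixixiixiixixiixixi

Applying the rule to each of the 21 symbols of ixiixixiixiixixiixixi gives the pieces ixi ix ixi ixi ix ixi ix ixi ixi ix ixi ixi ix ixi ix ixi ixi ix ixi ix ixi, which concatenate to the answer.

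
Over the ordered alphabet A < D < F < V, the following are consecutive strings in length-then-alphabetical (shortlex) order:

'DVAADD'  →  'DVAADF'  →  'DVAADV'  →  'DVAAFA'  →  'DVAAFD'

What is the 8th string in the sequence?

Stepping forward 3 times from DVAAFD: DVAAFD → DVAAFF → DVAAFV, then the target.

DVAAVA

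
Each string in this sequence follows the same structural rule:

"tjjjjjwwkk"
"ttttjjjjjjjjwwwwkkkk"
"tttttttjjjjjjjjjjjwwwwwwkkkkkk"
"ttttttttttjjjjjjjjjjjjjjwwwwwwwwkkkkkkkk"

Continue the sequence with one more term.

tttttttttttttjjjjjjjjjjjjjjjjjwwwwwwwwwwkkkkkkkkkk

Reading off run lengths: t runs 1, 4, 7, 10; j runs 5, 8, 11, 14; w runs 2, 4, 6, 8; k runs 2, 4, 6, 8 — each is linear in n (n = 1, 2, …).
Setting n = 5 gives 13, 17, 10, 10 characters in each block.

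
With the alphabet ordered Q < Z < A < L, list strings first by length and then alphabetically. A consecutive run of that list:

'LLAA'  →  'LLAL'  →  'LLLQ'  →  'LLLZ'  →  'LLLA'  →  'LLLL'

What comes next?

QQQQQ

LLLL is the last string of length 4, so the next is the first of length 5: Q repeated 5 times.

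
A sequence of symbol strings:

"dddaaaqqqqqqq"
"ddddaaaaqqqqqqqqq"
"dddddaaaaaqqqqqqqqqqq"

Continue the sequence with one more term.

ddddddaaaaaaqqqqqqqqqqqqq

Reading off run lengths: d runs 3, 4, 5; a runs 3, 4, 5; q runs 7, 9, 11 — each is linear in n, where the shown terms are n = 3, 4, 5.
Setting n = 6 gives 6, 6, 13 characters in each block.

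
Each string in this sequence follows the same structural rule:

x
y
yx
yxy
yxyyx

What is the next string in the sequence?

yxyyxyxy

This is a Fibonacci-style word recurrence s(k) = s(k−1)·s(k−2): e.g. y·x = yx.
The next term joins yxyyx and yxy.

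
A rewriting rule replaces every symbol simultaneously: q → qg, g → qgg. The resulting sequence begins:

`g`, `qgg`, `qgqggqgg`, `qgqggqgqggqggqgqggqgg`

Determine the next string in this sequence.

Rewriting the 21 symbols of qgqggqgqggqggqgqggqgg one by one yields qg qgg qg qgg qgg qg qgg qg qgg qgg qg qgg qgg qg qgg qg qgg qgg qg qgg qgg; concatenated:

qgqggqgqggqggqgqggqgqggqggqgqggqggqgqggqgqggqggqgqggqgg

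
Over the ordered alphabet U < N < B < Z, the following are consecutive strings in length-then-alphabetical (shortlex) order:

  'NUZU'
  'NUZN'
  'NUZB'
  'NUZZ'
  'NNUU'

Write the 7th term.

NNUB

Continuing the enumeration 2 steps past NNUU: NNUU → NNUN → (answer).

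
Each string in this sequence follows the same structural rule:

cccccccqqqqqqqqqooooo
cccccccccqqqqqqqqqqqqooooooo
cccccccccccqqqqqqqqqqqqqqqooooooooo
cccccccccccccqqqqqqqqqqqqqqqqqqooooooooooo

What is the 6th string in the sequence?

Term n consists of 2n+3 c's, followed by 3n+3 q's, followed by 2n+1 o's, where the shown terms are n = 2, 3, 4, 5.
For term 6, n = 7, so the run lengths are 17, 24, 15.

cccccccccccccccccqqqqqqqqqqqqqqqqqqqqqqqqooooooooooooooo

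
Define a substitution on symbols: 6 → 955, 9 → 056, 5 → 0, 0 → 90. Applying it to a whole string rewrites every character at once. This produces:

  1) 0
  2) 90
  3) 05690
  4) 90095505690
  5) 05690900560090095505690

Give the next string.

Applying the rule to each of the 23 symbols of 05690900560090095505690 gives the pieces 90 0 955 056 90 056 90 90 0 955 90 90 056 90 90 056 0 0 90 0 955 056 90, which concatenate to the answer.

9009550569005690900955909005690900560090095505690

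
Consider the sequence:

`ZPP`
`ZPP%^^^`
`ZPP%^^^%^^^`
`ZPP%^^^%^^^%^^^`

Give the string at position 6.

ZPP%^^^%^^^%^^^%^^^%^^^

Every step adds %^^^ to the end: s(k+1) = s(k)·%^^^.
From ZPP%^^^%^^^%^^^, 2 further steps: ZPP%^^^%^^^%^^^ → ZPP%^^^%^^^%^^^%^^^ → (answer).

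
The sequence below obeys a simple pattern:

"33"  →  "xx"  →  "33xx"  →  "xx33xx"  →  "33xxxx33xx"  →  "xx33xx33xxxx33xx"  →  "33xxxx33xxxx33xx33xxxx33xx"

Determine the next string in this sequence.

From term 3 onward, concatenate the second-to-last term with the last: 33·xx = 33xx, xx·33xx = xx33xx, …
Continuing: xx33xx33xxxx33xx · 33xxxx33xxxx33xx33xxxx33xx gives term 8.

xx33xx33xxxx33xx33xxxx33xxxx33xx33xxxx33xx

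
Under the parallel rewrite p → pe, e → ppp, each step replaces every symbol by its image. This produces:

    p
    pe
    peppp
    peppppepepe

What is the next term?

Expanding peppppepepe: p→pe, e→ppp, p→pe, p→pe, p→pe, p→pe, e→ppp, p→pe, e→ppp, p→pe, e→ppp. Concatenated: pe ppp pe pe pe pe ppp pe ppp pe ppp.

peppppepepepeppppeppppeppp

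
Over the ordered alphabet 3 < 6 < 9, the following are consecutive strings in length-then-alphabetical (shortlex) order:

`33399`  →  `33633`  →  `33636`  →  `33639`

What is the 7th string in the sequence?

33669

Stepping forward 3 times from 33639: 33639 → 33663 → 33666, then the target.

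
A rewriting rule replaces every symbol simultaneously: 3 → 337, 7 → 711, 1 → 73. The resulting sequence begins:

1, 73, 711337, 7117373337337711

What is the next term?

71173737113377113373373377113373377117117373

Applying the rule to each of the 16 symbols of 7117373337337711 gives the pieces 711 73 73 711 337 711 337 337 337 711 337 337 711 711 73 73, which concatenate to the answer.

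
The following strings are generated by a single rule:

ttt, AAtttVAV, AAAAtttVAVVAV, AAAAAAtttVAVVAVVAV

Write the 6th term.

AAAAAAAAAAtttVAVVAVVAVVAVVAV

Every step adds AA to the front and VAV to the end of the previous string.
From AAAAAAtttVAVVAVVAV, 2 further steps: AAAAAAtttVAVVAVVAV → AAAAAAAAtttVAVVAVVAVVAV → (answer).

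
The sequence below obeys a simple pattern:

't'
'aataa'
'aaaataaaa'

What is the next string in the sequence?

aaaaaataaaaaa

Each term wraps the previous one in aa on the left and aa on the right.
One more step from aaaataaaa gives the answer.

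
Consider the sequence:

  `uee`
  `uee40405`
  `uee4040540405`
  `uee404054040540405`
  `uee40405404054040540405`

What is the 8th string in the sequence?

uee40405404054040540405404054040540405

Each term is the previous one with 40405 appended.
From uee40405404054040540405, 3 further steps: uee40405404054040540405 → uee4040540405404054040540405 → uee404054040540405404054040540405 → (answer).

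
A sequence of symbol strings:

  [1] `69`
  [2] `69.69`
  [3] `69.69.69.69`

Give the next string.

s(k+1) = s(k)·.·s(k) — each term doubles the last with '.' between the halves.
Doubling 69.69.69.69 with '.' between the halves:

69.69.69.69.69.69.69.69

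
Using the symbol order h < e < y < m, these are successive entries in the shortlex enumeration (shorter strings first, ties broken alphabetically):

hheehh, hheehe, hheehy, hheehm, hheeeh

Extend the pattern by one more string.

hheeee

Find the rightmost character of hheeeh below m, bump it to the next letter, and reset everything to its right to h.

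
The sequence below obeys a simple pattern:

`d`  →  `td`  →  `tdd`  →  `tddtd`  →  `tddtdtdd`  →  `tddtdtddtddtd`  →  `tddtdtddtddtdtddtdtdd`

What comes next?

tddtdtddtddtdtddtdtddtddtdtddtddtd

This is a Fibonacci-style word recurrence s(k) = s(k−1)·s(k−2): e.g. td·d = tdd.
So term 8 is tddtdtddtddtdtddtdtdd·tddtdtddtddtd.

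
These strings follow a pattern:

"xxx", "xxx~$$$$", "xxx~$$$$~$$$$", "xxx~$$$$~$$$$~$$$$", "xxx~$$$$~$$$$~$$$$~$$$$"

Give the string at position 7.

xxx~$$$$~$$$$~$$$$~$$$$~$$$$~$$$$

Each term is the previous one with ~$$$$ appended.
From xxx~$$$$~$$$$~$$$$~$$$$, 2 further steps: xxx~$$$$~$$$$~$$$$~$$$$ → xxx~$$$$~$$$$~$$$$~$$$$~$$$$ → (answer).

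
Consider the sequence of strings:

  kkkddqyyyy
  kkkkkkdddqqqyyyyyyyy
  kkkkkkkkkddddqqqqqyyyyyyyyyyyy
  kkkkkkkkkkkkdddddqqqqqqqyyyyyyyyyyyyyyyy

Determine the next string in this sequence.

Term n consists of 3n k's, followed by n+1 d's, followed by 2n-1 q's, followed by 4n y's (n = 1, 2, …).
Setting n = 5 gives 15, 6, 9, 20 characters in each block.

kkkkkkkkkkkkkkkddddddqqqqqqqqqyyyyyyyyyyyyyyyyyyyy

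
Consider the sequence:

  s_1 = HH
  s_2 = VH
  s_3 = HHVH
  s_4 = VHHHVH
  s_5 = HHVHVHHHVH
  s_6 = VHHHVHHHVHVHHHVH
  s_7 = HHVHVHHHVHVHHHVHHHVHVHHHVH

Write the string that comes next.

VHHHVHHHVHVHHHVHHHVHVHHHVHVHHHVHHHVHVHHHVH

From term 3 onward, concatenate the second-to-last term with the last: HH·VH = HHVH, VH·HHVH = VHHHVH, …
Continuing: VHHHVHHHVHVHHHVH · HHVHVHHHVHVHHHVHHHVHVHHHVH gives term 8.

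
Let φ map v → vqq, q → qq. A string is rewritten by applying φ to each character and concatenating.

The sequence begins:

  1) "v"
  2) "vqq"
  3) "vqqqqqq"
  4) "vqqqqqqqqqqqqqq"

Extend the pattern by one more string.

vqqqqqqqqqqqqqqqqqqqqqqqqqqqqqq

Replace each of the 15 characters of vqqqqqqqqqqqqqq in place — vqq qq qq qq qq qq qq qq qq qq qq qq qq qq qq — and concatenate.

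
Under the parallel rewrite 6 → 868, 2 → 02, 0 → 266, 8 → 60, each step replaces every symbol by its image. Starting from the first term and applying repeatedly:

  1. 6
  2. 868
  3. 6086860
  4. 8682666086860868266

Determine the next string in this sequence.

Replace each of the 19 characters of 8682666086860868266 in place — 60 868 60 02 868 868 868 266 60 868 60 868 266 60 868 60 02 868 868 — and concatenate.

6086860028688688682666086860868266608686002868868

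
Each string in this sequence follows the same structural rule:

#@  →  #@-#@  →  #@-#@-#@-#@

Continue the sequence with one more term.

Every step duplicates the string with '-' between the halves.
One more doubling of #@-#@-#@-#@ gives the answer.

#@-#@-#@-#@-#@-#@-#@-#@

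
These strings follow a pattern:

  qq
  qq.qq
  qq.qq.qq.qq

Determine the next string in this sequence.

s(k+1) = s(k)·.·s(k) — each term doubles the last with '.' between the halves.
Doubling qq.qq.qq.qq with '.' between the halves:

qq.qq.qq.qq.qq.qq.qq.qq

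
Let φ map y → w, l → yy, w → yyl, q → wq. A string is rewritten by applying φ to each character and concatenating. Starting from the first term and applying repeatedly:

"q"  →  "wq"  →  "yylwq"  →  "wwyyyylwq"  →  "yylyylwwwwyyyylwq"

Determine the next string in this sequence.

Replace each of the 17 characters of yylyylwwwwyyyylwq in place — w w yy w w yy yyl yyl yyl yyl w w w w yy yyl wq — and concatenate.

wwyywwyyyylyylyylyylwwwwyyyylwq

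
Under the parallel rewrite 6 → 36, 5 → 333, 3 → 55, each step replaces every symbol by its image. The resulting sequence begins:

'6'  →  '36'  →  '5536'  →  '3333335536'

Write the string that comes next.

5555555555553333335536

Expanding 3333335536: 3→55, 3→55, 3→55, 3→55, 3→55, 3→55, 5→333, 5→333, 3→55, 6→36. Concatenated: 55 55 55 55 55 55 333 333 55 36.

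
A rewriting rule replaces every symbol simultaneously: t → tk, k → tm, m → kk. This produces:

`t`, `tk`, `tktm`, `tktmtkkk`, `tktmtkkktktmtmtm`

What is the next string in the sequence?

Replace each of the 16 characters of tktmtkkktktmtmtm in place — tk tm tk kk tk tm tm tm tk tm tk kk tk kk tk kk — and concatenate.

tktmtkkktktmtmtmtktmtkkktkkktkkk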